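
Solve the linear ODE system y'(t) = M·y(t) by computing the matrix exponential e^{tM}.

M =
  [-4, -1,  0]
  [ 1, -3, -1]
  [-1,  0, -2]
e^{tM} =
  [-t*exp(-3*t) + exp(-3*t), t^2*exp(-3*t)/2 - t*exp(-3*t), t^2*exp(-3*t)/2]
  [t*exp(-3*t), -t^2*exp(-3*t)/2 + exp(-3*t), -t^2*exp(-3*t)/2 - t*exp(-3*t)]
  [-t*exp(-3*t), t^2*exp(-3*t)/2, t^2*exp(-3*t)/2 + t*exp(-3*t) + exp(-3*t)]

Strategy: write M = P · J · P⁻¹ where J is a Jordan canonical form, so e^{tM} = P · e^{tJ} · P⁻¹, and e^{tJ} can be computed block-by-block.

M has Jordan form
J =
  [-3,  1,  0]
  [ 0, -3,  1]
  [ 0,  0, -3]
(up to reordering of blocks).

Per-block formulas:
  For a 3×3 Jordan block J_3(-3): exp(t · J_3(-3)) = e^(-3t)·(I + t·N + (t^2/2)·N^2), where N is the 3×3 nilpotent shift.

After assembling e^{tJ} and conjugating by P, we get:

e^{tM} =
  [-t*exp(-3*t) + exp(-3*t), t^2*exp(-3*t)/2 - t*exp(-3*t), t^2*exp(-3*t)/2]
  [t*exp(-3*t), -t^2*exp(-3*t)/2 + exp(-3*t), -t^2*exp(-3*t)/2 - t*exp(-3*t)]
  [-t*exp(-3*t), t^2*exp(-3*t)/2, t^2*exp(-3*t)/2 + t*exp(-3*t) + exp(-3*t)]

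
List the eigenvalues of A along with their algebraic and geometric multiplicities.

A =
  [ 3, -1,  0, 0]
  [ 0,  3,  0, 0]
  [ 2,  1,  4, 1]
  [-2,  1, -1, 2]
λ = 3: alg = 4, geom = 2

Step 1 — factor the characteristic polynomial to read off the algebraic multiplicities:
  χ_A(x) = (x - 3)^4

Step 2 — compute geometric multiplicities via the rank-nullity identity g(λ) = n − rank(A − λI):
  rank(A − (3)·I) = 2, so dim ker(A − (3)·I) = n − 2 = 2

Summary:
  λ = 3: algebraic multiplicity = 4, geometric multiplicity = 2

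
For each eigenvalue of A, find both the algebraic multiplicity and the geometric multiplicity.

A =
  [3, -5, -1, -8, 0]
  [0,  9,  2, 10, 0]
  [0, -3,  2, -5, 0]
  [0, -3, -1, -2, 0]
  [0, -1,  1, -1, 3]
λ = 3: alg = 5, geom = 3

Step 1 — factor the characteristic polynomial to read off the algebraic multiplicities:
  χ_A(x) = (x - 3)^5

Step 2 — compute geometric multiplicities via the rank-nullity identity g(λ) = n − rank(A − λI):
  rank(A − (3)·I) = 2, so dim ker(A − (3)·I) = n − 2 = 3

Summary:
  λ = 3: algebraic multiplicity = 5, geometric multiplicity = 3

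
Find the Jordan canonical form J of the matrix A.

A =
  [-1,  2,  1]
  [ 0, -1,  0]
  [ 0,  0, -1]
J_2(-1) ⊕ J_1(-1)

The characteristic polynomial is
  det(x·I − A) = x^3 + 3*x^2 + 3*x + 1 = (x + 1)^3

Eigenvalues and multiplicities (the geometric multiplicity of λ is n − rank(A − λI), which equals the number of Jordan blocks for λ):
  λ = -1: algebraic multiplicity = 3, geometric multiplicity = 2

Determining the block sizes for each eigenvalue:
  λ = -1: 2 blocks summing to 3 forces exactly one block of size 2 and the rest size 1 → block sizes [2, 1]

Assembling the blocks gives a Jordan form
J =
  [-1,  1,  0]
  [ 0, -1,  0]
  [ 0,  0, -1]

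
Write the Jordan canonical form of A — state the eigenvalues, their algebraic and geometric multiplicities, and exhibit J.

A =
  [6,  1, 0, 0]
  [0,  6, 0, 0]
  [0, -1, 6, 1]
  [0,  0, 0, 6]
J_2(6) ⊕ J_2(6)

The characteristic polynomial is
  det(x·I − A) = x^4 - 24*x^3 + 216*x^2 - 864*x + 1296 = (x - 6)^4

Eigenvalues and multiplicities (the geometric multiplicity of λ is n − rank(A − λI), which equals the number of Jordan blocks for λ):
  λ = 6: algebraic multiplicity = 4, geometric multiplicity = 2

Determining the block sizes for each eigenvalue:
  λ = 6: with am = 4 and gm = 2, the partition is not yet determined (e.g. several partitions of 4 into 2 parts exist). Let N = A − (6)·I. Computing rank(N^1) = 2, rank(N^2) = 0; the number of blocks of size ≥ j is rank(N^{j−1}) − rank(N^j), giving [2, 2]. So we have 2 block(s) of size 2 → block sizes [2, 2]

Assembling the blocks gives a Jordan form
J =
  [6, 1, 0, 0]
  [0, 6, 0, 0]
  [0, 0, 6, 1]
  [0, 0, 0, 6]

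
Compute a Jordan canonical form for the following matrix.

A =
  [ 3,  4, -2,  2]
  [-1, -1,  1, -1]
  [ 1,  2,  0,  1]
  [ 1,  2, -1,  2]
J_2(1) ⊕ J_1(1) ⊕ J_1(1)

The characteristic polynomial is
  det(x·I − A) = x^4 - 4*x^3 + 6*x^2 - 4*x + 1 = (x - 1)^4

Eigenvalues and multiplicities (the geometric multiplicity of λ is n − rank(A − λI), which equals the number of Jordan blocks for λ):
  λ = 1: algebraic multiplicity = 4, geometric multiplicity = 3

Determining the block sizes for each eigenvalue:
  λ = 1: 3 blocks summing to 4 forces exactly one block of size 2 and the rest size 1 → block sizes [2, 1, 1]

Assembling the blocks gives a Jordan form
J =
  [1, 1, 0, 0]
  [0, 1, 0, 0]
  [0, 0, 1, 0]
  [0, 0, 0, 1]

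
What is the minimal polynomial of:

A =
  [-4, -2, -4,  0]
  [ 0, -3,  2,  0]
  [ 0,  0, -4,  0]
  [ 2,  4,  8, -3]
x^2 + 7*x + 12

The characteristic polynomial is χ_A(x) = (x + 3)^2*(x + 4)^2, so the eigenvalues are known. The minimal polynomial is
  m_A(x) = Π_λ (x − λ)^{k_λ}
where k_λ is the size of the *largest* Jordan block for λ (equivalently, the smallest k with (A − λI)^k v = 0 for every generalised eigenvector v of λ).

  λ = -4: largest Jordan block has size 1, contributing (x + 4)
  λ = -3: largest Jordan block has size 1, contributing (x + 3)

So m_A(x) = (x + 3)*(x + 4) = x^2 + 7*x + 12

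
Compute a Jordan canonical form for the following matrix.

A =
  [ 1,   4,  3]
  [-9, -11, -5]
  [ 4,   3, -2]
J_3(-4)

The characteristic polynomial is
  det(x·I − A) = x^3 + 12*x^2 + 48*x + 64 = (x + 4)^3

Eigenvalues and multiplicities (the geometric multiplicity of λ is n − rank(A − λI), which equals the number of Jordan blocks for λ):
  λ = -4: algebraic multiplicity = 3, geometric multiplicity = 1

Determining the block sizes for each eigenvalue:
  λ = -4: one block (gm = 1), so the single block has size am = 3 → block sizes [3]

Assembling the blocks gives a Jordan form
J =
  [-4,  1,  0]
  [ 0, -4,  1]
  [ 0,  0, -4]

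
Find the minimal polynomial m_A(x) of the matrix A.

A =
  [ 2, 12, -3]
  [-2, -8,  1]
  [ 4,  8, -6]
x^2 + 8*x + 16

The characteristic polynomial is χ_A(x) = (x + 4)^3, so the eigenvalues are known. The minimal polynomial is
  m_A(x) = Π_λ (x − λ)^{k_λ}
where k_λ is the size of the *largest* Jordan block for λ (equivalently, the smallest k with (A − λI)^k v = 0 for every generalised eigenvector v of λ).

  λ = -4: largest Jordan block has size 2, contributing (x + 4)^2

So m_A(x) = (x + 4)^2 = x^2 + 8*x + 16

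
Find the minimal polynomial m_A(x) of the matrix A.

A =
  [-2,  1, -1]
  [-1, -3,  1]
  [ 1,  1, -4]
x^3 + 9*x^2 + 27*x + 27

The characteristic polynomial is χ_A(x) = (x + 3)^3, so the eigenvalues are known. The minimal polynomial is
  m_A(x) = Π_λ (x − λ)^{k_λ}
where k_λ is the size of the *largest* Jordan block for λ (equivalently, the smallest k with (A − λI)^k v = 0 for every generalised eigenvector v of λ).

  λ = -3: largest Jordan block has size 3, contributing (x + 3)^3

So m_A(x) = (x + 3)^3 = x^3 + 9*x^2 + 27*x + 27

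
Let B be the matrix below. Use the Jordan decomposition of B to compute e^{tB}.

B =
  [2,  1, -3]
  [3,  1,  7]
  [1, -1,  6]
e^{tB} =
  [t^2*exp(3*t)/2 - t*exp(3*t) + exp(3*t), t*exp(3*t), t^2*exp(3*t)/2 - 3*t*exp(3*t)]
  [-t^2*exp(3*t) + 3*t*exp(3*t), -2*t*exp(3*t) + exp(3*t), -t^2*exp(3*t) + 7*t*exp(3*t)]
  [-t^2*exp(3*t)/2 + t*exp(3*t), -t*exp(3*t), -t^2*exp(3*t)/2 + 3*t*exp(3*t) + exp(3*t)]

Strategy: write B = P · J · P⁻¹ where J is a Jordan canonical form, so e^{tB} = P · e^{tJ} · P⁻¹, and e^{tJ} can be computed block-by-block.

B has Jordan form
J =
  [3, 1, 0]
  [0, 3, 1]
  [0, 0, 3]
(up to reordering of blocks).

Per-block formulas:
  For a 3×3 Jordan block J_3(3): exp(t · J_3(3)) = e^(3t)·(I + t·N + (t^2/2)·N^2), where N is the 3×3 nilpotent shift.

After assembling e^{tJ} and conjugating by P, we get:

e^{tB} =
  [t^2*exp(3*t)/2 - t*exp(3*t) + exp(3*t), t*exp(3*t), t^2*exp(3*t)/2 - 3*t*exp(3*t)]
  [-t^2*exp(3*t) + 3*t*exp(3*t), -2*t*exp(3*t) + exp(3*t), -t^2*exp(3*t) + 7*t*exp(3*t)]
  [-t^2*exp(3*t)/2 + t*exp(3*t), -t*exp(3*t), -t^2*exp(3*t)/2 + 3*t*exp(3*t) + exp(3*t)]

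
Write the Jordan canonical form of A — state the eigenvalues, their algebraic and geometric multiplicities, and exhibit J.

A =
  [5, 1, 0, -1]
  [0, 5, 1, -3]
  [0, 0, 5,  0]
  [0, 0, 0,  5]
J_3(5) ⊕ J_1(5)

The characteristic polynomial is
  det(x·I − A) = x^4 - 20*x^3 + 150*x^2 - 500*x + 625 = (x - 5)^4

Eigenvalues and multiplicities (the geometric multiplicity of λ is n − rank(A − λI), which equals the number of Jordan blocks for λ):
  λ = 5: algebraic multiplicity = 4, geometric multiplicity = 2

Determining the block sizes for each eigenvalue:
  λ = 5: with am = 4 and gm = 2, the partition is not yet determined (e.g. several partitions of 4 into 2 parts exist). Let N = A − (5)·I. Computing rank(N^1) = 2, rank(N^2) = 1, rank(N^3) = 0; the number of blocks of size ≥ j is rank(N^{j−1}) − rank(N^j), giving [2, 1, 1]. So we have 1 block(s) of size 3, 1 block(s) of size 1 → block sizes [3, 1]

Assembling the blocks gives a Jordan form
J =
  [5, 1, 0, 0]
  [0, 5, 1, 0]
  [0, 0, 5, 0]
  [0, 0, 0, 5]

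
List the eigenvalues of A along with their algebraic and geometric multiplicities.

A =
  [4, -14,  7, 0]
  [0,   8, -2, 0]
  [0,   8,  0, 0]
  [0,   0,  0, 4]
λ = 4: alg = 4, geom = 3

Step 1 — factor the characteristic polynomial to read off the algebraic multiplicities:
  χ_A(x) = (x - 4)^4

Step 2 — compute geometric multiplicities via the rank-nullity identity g(λ) = n − rank(A − λI):
  rank(A − (4)·I) = 1, so dim ker(A − (4)·I) = n − 1 = 3

Summary:
  λ = 4: algebraic multiplicity = 4, geometric multiplicity = 3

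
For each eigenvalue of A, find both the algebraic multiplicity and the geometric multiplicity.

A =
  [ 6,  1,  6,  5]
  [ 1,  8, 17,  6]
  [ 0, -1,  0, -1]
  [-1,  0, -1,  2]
λ = 4: alg = 4, geom = 2

Step 1 — factor the characteristic polynomial to read off the algebraic multiplicities:
  χ_A(x) = (x - 4)^4

Step 2 — compute geometric multiplicities via the rank-nullity identity g(λ) = n − rank(A − λI):
  rank(A − (4)·I) = 2, so dim ker(A − (4)·I) = n − 2 = 2

Summary:
  λ = 4: algebraic multiplicity = 4, geometric multiplicity = 2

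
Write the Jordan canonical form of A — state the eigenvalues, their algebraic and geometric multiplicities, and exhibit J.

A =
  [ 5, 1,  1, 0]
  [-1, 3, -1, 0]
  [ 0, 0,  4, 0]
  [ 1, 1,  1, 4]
J_2(4) ⊕ J_1(4) ⊕ J_1(4)

The characteristic polynomial is
  det(x·I − A) = x^4 - 16*x^3 + 96*x^2 - 256*x + 256 = (x - 4)^4

Eigenvalues and multiplicities (the geometric multiplicity of λ is n − rank(A − λI), which equals the number of Jordan blocks for λ):
  λ = 4: algebraic multiplicity = 4, geometric multiplicity = 3

Determining the block sizes for each eigenvalue:
  λ = 4: 3 blocks summing to 4 forces exactly one block of size 2 and the rest size 1 → block sizes [2, 1, 1]

Assembling the blocks gives a Jordan form
J =
  [4, 1, 0, 0]
  [0, 4, 0, 0]
  [0, 0, 4, 0]
  [0, 0, 0, 4]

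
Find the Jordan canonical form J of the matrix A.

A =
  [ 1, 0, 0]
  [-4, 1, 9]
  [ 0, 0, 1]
J_2(1) ⊕ J_1(1)

The characteristic polynomial is
  det(x·I − A) = x^3 - 3*x^2 + 3*x - 1 = (x - 1)^3

Eigenvalues and multiplicities (the geometric multiplicity of λ is n − rank(A − λI), which equals the number of Jordan blocks for λ):
  λ = 1: algebraic multiplicity = 3, geometric multiplicity = 2

Determining the block sizes for each eigenvalue:
  λ = 1: 2 blocks summing to 3 forces exactly one block of size 2 and the rest size 1 → block sizes [2, 1]

Assembling the blocks gives a Jordan form
J =
  [1, 1, 0]
  [0, 1, 0]
  [0, 0, 1]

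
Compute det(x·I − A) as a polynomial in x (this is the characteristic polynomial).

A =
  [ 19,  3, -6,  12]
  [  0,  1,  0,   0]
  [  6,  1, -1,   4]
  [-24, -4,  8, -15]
x^4 - 4*x^3 + 6*x^2 - 4*x + 1

Expanding det(x·I − A) (e.g. by cofactor expansion or by noting that A is similar to its Jordan form J, which has the same characteristic polynomial as A) gives
  χ_A(x) = x^4 - 4*x^3 + 6*x^2 - 4*x + 1
which factors as (x - 1)^4. The eigenvalues (with algebraic multiplicities) are λ = 1 with multiplicity 4.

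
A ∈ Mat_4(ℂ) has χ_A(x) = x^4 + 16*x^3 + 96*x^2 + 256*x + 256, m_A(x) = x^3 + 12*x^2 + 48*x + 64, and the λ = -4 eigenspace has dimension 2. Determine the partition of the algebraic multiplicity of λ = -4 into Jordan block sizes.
Block sizes for λ = -4: [3, 1]

Step 1 — from the characteristic polynomial, algebraic multiplicity of λ = -4 is 4. From dim ker(A − (-4)·I) = 2, there are exactly 2 Jordan blocks for λ = -4.
Step 2 — from the minimal polynomial, the factor (x + 4)^3 tells us the largest block for λ = -4 has size 3.
Step 3 — with total size 4, 2 blocks, and largest block 3, the block sizes (in nonincreasing order) are [3, 1].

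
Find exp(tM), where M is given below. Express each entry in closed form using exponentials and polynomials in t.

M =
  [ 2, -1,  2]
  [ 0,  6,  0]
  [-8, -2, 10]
e^{tM} =
  [-4*t*exp(6*t) + exp(6*t), -t*exp(6*t), 2*t*exp(6*t)]
  [0, exp(6*t), 0]
  [-8*t*exp(6*t), -2*t*exp(6*t), 4*t*exp(6*t) + exp(6*t)]

Strategy: write M = P · J · P⁻¹ where J is a Jordan canonical form, so e^{tM} = P · e^{tJ} · P⁻¹, and e^{tJ} can be computed block-by-block.

M has Jordan form
J =
  [6, 1, 0]
  [0, 6, 0]
  [0, 0, 6]
(up to reordering of blocks).

Per-block formulas:
  For a 2×2 Jordan block J_2(6): exp(t · J_2(6)) = e^(6t)·(I + t·N), where N is the 2×2 nilpotent shift.
  For a 1×1 block at λ = 6: exp(t · [6]) = [e^(6t)].

After assembling e^{tJ} and conjugating by P, we get:

e^{tM} =
  [-4*t*exp(6*t) + exp(6*t), -t*exp(6*t), 2*t*exp(6*t)]
  [0, exp(6*t), 0]
  [-8*t*exp(6*t), -2*t*exp(6*t), 4*t*exp(6*t) + exp(6*t)]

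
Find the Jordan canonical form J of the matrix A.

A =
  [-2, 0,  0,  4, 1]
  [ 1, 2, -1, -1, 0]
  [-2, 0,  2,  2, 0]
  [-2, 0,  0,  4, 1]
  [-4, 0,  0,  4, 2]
J_1(0) ⊕ J_2(2) ⊕ J_2(2)

The characteristic polynomial is
  det(x·I − A) = x^5 - 8*x^4 + 24*x^3 - 32*x^2 + 16*x = x*(x - 2)^4

Eigenvalues and multiplicities (the geometric multiplicity of λ is n − rank(A − λI), which equals the number of Jordan blocks for λ):
  λ = 0: algebraic multiplicity = 1, geometric multiplicity = 1
  λ = 2: algebraic multiplicity = 4, geometric multiplicity = 2

Determining the block sizes for each eigenvalue:
  λ = 0: one block (gm = 1), so the single block has size am = 1 → block sizes [1]
  λ = 2: with am = 4 and gm = 2, the partition is not yet determined (e.g. several partitions of 4 into 2 parts exist). Let N = A − (2)·I. Computing rank(N^1) = 3, rank(N^2) = 1; the number of blocks of size ≥ j is rank(N^{j−1}) − rank(N^j), giving [2, 2]. So we have 2 block(s) of size 2 → block sizes [2, 2]

Assembling the blocks gives a Jordan form
J =
  [0, 0, 0, 0, 0]
  [0, 2, 1, 0, 0]
  [0, 0, 2, 0, 0]
  [0, 0, 0, 2, 1]
  [0, 0, 0, 0, 2]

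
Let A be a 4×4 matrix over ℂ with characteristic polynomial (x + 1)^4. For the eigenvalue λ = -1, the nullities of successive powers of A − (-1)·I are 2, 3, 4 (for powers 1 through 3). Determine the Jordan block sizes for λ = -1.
Block sizes for λ = -1: [3, 1]

From the dimensions of kernels of powers, the number of Jordan blocks of size at least j is d_j − d_{j−1} where d_j = dim ker(N^j) (with d_0 = 0). Computing the differences gives [2, 1, 1].
The number of blocks of size exactly k is (#blocks of size ≥ k) − (#blocks of size ≥ k + 1), so the partition is: 1 block(s) of size 1, 1 block(s) of size 3.
In nonincreasing order the block sizes are [3, 1].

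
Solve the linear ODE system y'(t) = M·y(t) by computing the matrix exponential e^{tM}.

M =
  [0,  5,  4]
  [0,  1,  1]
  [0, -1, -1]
e^{tM} =
  [1, t^2/2 + 5*t, t^2/2 + 4*t]
  [0, t + 1, t]
  [0, -t, 1 - t]

Strategy: write M = P · J · P⁻¹ where J is a Jordan canonical form, so e^{tM} = P · e^{tJ} · P⁻¹, and e^{tJ} can be computed block-by-block.

M has Jordan form
J =
  [0, 1, 0]
  [0, 0, 1]
  [0, 0, 0]
(up to reordering of blocks).

Per-block formulas:
  For a 3×3 Jordan block J_3(0): exp(t · J_3(0)) = e^(0t)·(I + t·N + (t^2/2)·N^2), where N is the 3×3 nilpotent shift.

After assembling e^{tJ} and conjugating by P, we get:

e^{tM} =
  [1, t^2/2 + 5*t, t^2/2 + 4*t]
  [0, t + 1, t]
  [0, -t, 1 - t]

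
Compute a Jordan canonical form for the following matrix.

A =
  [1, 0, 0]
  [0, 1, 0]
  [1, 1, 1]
J_2(1) ⊕ J_1(1)

The characteristic polynomial is
  det(x·I − A) = x^3 - 3*x^2 + 3*x - 1 = (x - 1)^3

Eigenvalues and multiplicities (the geometric multiplicity of λ is n − rank(A − λI), which equals the number of Jordan blocks for λ):
  λ = 1: algebraic multiplicity = 3, geometric multiplicity = 2

Determining the block sizes for each eigenvalue:
  λ = 1: 2 blocks summing to 3 forces exactly one block of size 2 and the rest size 1 → block sizes [2, 1]

Assembling the blocks gives a Jordan form
J =
  [1, 1, 0]
  [0, 1, 0]
  [0, 0, 1]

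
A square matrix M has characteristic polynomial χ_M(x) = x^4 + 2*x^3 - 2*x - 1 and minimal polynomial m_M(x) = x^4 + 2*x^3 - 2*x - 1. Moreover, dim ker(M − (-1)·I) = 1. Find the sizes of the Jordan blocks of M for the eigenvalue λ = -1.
Block sizes for λ = -1: [3]

Step 1 — from the characteristic polynomial, algebraic multiplicity of λ = -1 is 3. From dim ker(M − (-1)·I) = 1, there are exactly 1 Jordan blocks for λ = -1.
Step 2 — from the minimal polynomial, the factor (x + 1)^3 tells us the largest block for λ = -1 has size 3.
Step 3 — with total size 3, 1 blocks, and largest block 3, the block sizes (in nonincreasing order) are [3].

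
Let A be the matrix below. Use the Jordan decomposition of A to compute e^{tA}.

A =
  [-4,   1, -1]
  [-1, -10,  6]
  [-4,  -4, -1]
e^{tA} =
  [2*t^2*exp(-5*t) + t*exp(-5*t) + exp(-5*t), t*exp(-5*t), t^2*exp(-5*t)/2 - t*exp(-5*t)]
  [-10*t^2*exp(-5*t) - t*exp(-5*t), -5*t*exp(-5*t) + exp(-5*t), -5*t^2*exp(-5*t)/2 + 6*t*exp(-5*t)]
  [-8*t^2*exp(-5*t) - 4*t*exp(-5*t), -4*t*exp(-5*t), -2*t^2*exp(-5*t) + 4*t*exp(-5*t) + exp(-5*t)]

Strategy: write A = P · J · P⁻¹ where J is a Jordan canonical form, so e^{tA} = P · e^{tJ} · P⁻¹, and e^{tJ} can be computed block-by-block.

A has Jordan form
J =
  [-5,  1,  0]
  [ 0, -5,  1]
  [ 0,  0, -5]
(up to reordering of blocks).

Per-block formulas:
  For a 3×3 Jordan block J_3(-5): exp(t · J_3(-5)) = e^(-5t)·(I + t·N + (t^2/2)·N^2), where N is the 3×3 nilpotent shift.

After assembling e^{tJ} and conjugating by P, we get:

e^{tA} =
  [2*t^2*exp(-5*t) + t*exp(-5*t) + exp(-5*t), t*exp(-5*t), t^2*exp(-5*t)/2 - t*exp(-5*t)]
  [-10*t^2*exp(-5*t) - t*exp(-5*t), -5*t*exp(-5*t) + exp(-5*t), -5*t^2*exp(-5*t)/2 + 6*t*exp(-5*t)]
  [-8*t^2*exp(-5*t) - 4*t*exp(-5*t), -4*t*exp(-5*t), -2*t^2*exp(-5*t) + 4*t*exp(-5*t) + exp(-5*t)]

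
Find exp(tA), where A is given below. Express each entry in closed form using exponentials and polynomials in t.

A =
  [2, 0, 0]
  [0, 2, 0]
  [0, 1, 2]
e^{tA} =
  [exp(2*t), 0, 0]
  [0, exp(2*t), 0]
  [0, t*exp(2*t), exp(2*t)]

Strategy: write A = P · J · P⁻¹ where J is a Jordan canonical form, so e^{tA} = P · e^{tJ} · P⁻¹, and e^{tJ} can be computed block-by-block.

A has Jordan form
J =
  [2, 1, 0]
  [0, 2, 0]
  [0, 0, 2]
(up to reordering of blocks).

Per-block formulas:
  For a 2×2 Jordan block J_2(2): exp(t · J_2(2)) = e^(2t)·(I + t·N), where N is the 2×2 nilpotent shift.
  For a 1×1 block at λ = 2: exp(t · [2]) = [e^(2t)].

After assembling e^{tJ} and conjugating by P, we get:

e^{tA} =
  [exp(2*t), 0, 0]
  [0, exp(2*t), 0]
  [0, t*exp(2*t), exp(2*t)]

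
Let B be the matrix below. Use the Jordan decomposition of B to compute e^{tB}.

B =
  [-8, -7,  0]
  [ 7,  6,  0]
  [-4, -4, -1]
e^{tB} =
  [-7*t*exp(-t) + exp(-t), -7*t*exp(-t), 0]
  [7*t*exp(-t), 7*t*exp(-t) + exp(-t), 0]
  [-4*t*exp(-t), -4*t*exp(-t), exp(-t)]

Strategy: write B = P · J · P⁻¹ where J is a Jordan canonical form, so e^{tB} = P · e^{tJ} · P⁻¹, and e^{tJ} can be computed block-by-block.

B has Jordan form
J =
  [-1,  1,  0]
  [ 0, -1,  0]
  [ 0,  0, -1]
(up to reordering of blocks).

Per-block formulas:
  For a 2×2 Jordan block J_2(-1): exp(t · J_2(-1)) = e^(-1t)·(I + t·N), where N is the 2×2 nilpotent shift.
  For a 1×1 block at λ = -1: exp(t · [-1]) = [e^(-1t)].

After assembling e^{tJ} and conjugating by P, we get:

e^{tB} =
  [-7*t*exp(-t) + exp(-t), -7*t*exp(-t), 0]
  [7*t*exp(-t), 7*t*exp(-t) + exp(-t), 0]
  [-4*t*exp(-t), -4*t*exp(-t), exp(-t)]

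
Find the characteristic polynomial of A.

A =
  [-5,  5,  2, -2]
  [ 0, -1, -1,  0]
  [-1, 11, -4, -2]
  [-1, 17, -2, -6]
x^4 + 16*x^3 + 96*x^2 + 256*x + 256

Expanding det(x·I − A) (e.g. by cofactor expansion or by noting that A is similar to its Jordan form J, which has the same characteristic polynomial as A) gives
  χ_A(x) = x^4 + 16*x^3 + 96*x^2 + 256*x + 256
which factors as (x + 4)^4. The eigenvalues (with algebraic multiplicities) are λ = -4 with multiplicity 4.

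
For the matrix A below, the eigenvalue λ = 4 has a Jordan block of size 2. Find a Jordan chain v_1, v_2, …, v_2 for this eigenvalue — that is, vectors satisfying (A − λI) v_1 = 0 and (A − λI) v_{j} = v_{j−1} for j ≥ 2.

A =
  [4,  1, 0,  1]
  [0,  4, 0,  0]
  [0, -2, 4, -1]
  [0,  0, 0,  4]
A Jordan chain for λ = 4 of length 2:
v_1 = (1, 0, -2, 0)ᵀ
v_2 = (0, 1, 0, 0)ᵀ

Let N = A − (4)·I. We want v_2 with N^2 v_2 = 0 but N^1 v_2 ≠ 0; then v_{j-1} := N · v_j for j = 2, …, 2.

Pick v_2 = (0, 1, 0, 0)ᵀ.
Then v_1 = N · v_2 = (1, 0, -2, 0)ᵀ.

Sanity check: (A − (4)·I) v_1 = (0, 0, 0, 0)ᵀ = 0. ✓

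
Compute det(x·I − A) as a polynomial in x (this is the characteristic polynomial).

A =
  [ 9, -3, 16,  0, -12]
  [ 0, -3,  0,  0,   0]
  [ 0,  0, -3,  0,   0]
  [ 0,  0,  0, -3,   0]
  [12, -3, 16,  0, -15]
x^5 + 15*x^4 + 90*x^3 + 270*x^2 + 405*x + 243

Expanding det(x·I − A) (e.g. by cofactor expansion or by noting that A is similar to its Jordan form J, which has the same characteristic polynomial as A) gives
  χ_A(x) = x^5 + 15*x^4 + 90*x^3 + 270*x^2 + 405*x + 243
which factors as (x + 3)^5. The eigenvalues (with algebraic multiplicities) are λ = -3 with multiplicity 5.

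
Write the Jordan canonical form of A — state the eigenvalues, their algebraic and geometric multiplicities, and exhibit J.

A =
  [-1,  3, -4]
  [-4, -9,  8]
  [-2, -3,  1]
J_2(-3) ⊕ J_1(-3)

The characteristic polynomial is
  det(x·I − A) = x^3 + 9*x^2 + 27*x + 27 = (x + 3)^3

Eigenvalues and multiplicities (the geometric multiplicity of λ is n − rank(A − λI), which equals the number of Jordan blocks for λ):
  λ = -3: algebraic multiplicity = 3, geometric multiplicity = 2

Determining the block sizes for each eigenvalue:
  λ = -3: 2 blocks summing to 3 forces exactly one block of size 2 and the rest size 1 → block sizes [2, 1]

Assembling the blocks gives a Jordan form
J =
  [-3,  1,  0]
  [ 0, -3,  0]
  [ 0,  0, -3]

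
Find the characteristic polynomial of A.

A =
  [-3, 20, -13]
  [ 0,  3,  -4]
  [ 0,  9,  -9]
x^3 + 9*x^2 + 27*x + 27

Expanding det(x·I − A) (e.g. by cofactor expansion or by noting that A is similar to its Jordan form J, which has the same characteristic polynomial as A) gives
  χ_A(x) = x^3 + 9*x^2 + 27*x + 27
which factors as (x + 3)^3. The eigenvalues (with algebraic multiplicities) are λ = -3 with multiplicity 3.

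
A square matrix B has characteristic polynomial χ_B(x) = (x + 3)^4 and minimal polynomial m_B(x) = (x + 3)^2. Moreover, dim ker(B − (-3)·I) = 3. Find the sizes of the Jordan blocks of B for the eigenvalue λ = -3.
Block sizes for λ = -3: [2, 1, 1]

Step 1 — from the characteristic polynomial, algebraic multiplicity of λ = -3 is 4. From dim ker(B − (-3)·I) = 3, there are exactly 3 Jordan blocks for λ = -3.
Step 2 — from the minimal polynomial, the factor (x + 3)^2 tells us the largest block for λ = -3 has size 2.
Step 3 — with total size 4, 3 blocks, and largest block 2, the block sizes (in nonincreasing order) are [2, 1, 1].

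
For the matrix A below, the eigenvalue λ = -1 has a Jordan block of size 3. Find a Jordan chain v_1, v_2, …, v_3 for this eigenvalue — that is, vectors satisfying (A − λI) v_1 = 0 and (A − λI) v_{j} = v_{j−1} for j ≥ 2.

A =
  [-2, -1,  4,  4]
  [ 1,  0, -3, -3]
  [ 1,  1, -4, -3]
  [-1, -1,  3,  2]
A Jordan chain for λ = -1 of length 3:
v_1 = (-1, 1, 1, -1)ᵀ
v_2 = (4, -3, -3, 3)ᵀ
v_3 = (0, 0, 1, 0)ᵀ

Let N = A − (-1)·I. We want v_3 with N^3 v_3 = 0 but N^2 v_3 ≠ 0; then v_{j-1} := N · v_j for j = 3, …, 2.

Pick v_3 = (0, 0, 1, 0)ᵀ.
Then v_2 = N · v_3 = (4, -3, -3, 3)ᵀ.
Then v_1 = N · v_2 = (-1, 1, 1, -1)ᵀ.

Sanity check: (A − (-1)·I) v_1 = (0, 0, 0, 0)ᵀ = 0. ✓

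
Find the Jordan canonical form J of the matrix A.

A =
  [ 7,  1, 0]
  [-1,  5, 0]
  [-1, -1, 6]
J_2(6) ⊕ J_1(6)

The characteristic polynomial is
  det(x·I − A) = x^3 - 18*x^2 + 108*x - 216 = (x - 6)^3

Eigenvalues and multiplicities (the geometric multiplicity of λ is n − rank(A − λI), which equals the number of Jordan blocks for λ):
  λ = 6: algebraic multiplicity = 3, geometric multiplicity = 2

Determining the block sizes for each eigenvalue:
  λ = 6: 2 blocks summing to 3 forces exactly one block of size 2 and the rest size 1 → block sizes [2, 1]

Assembling the blocks gives a Jordan form
J =
  [6, 1, 0]
  [0, 6, 0]
  [0, 0, 6]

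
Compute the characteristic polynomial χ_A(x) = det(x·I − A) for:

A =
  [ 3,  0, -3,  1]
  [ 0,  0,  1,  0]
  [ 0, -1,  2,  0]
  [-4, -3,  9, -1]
x^4 - 4*x^3 + 6*x^2 - 4*x + 1

Expanding det(x·I − A) (e.g. by cofactor expansion or by noting that A is similar to its Jordan form J, which has the same characteristic polynomial as A) gives
  χ_A(x) = x^4 - 4*x^3 + 6*x^2 - 4*x + 1
which factors as (x - 1)^4. The eigenvalues (with algebraic multiplicities) are λ = 1 with multiplicity 4.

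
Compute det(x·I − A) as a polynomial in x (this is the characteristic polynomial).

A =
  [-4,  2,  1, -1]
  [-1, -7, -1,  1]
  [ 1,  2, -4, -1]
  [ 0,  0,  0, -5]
x^4 + 20*x^3 + 150*x^2 + 500*x + 625

Expanding det(x·I − A) (e.g. by cofactor expansion or by noting that A is similar to its Jordan form J, which has the same characteristic polynomial as A) gives
  χ_A(x) = x^4 + 20*x^3 + 150*x^2 + 500*x + 625
which factors as (x + 5)^4. The eigenvalues (with algebraic multiplicities) are λ = -5 with multiplicity 4.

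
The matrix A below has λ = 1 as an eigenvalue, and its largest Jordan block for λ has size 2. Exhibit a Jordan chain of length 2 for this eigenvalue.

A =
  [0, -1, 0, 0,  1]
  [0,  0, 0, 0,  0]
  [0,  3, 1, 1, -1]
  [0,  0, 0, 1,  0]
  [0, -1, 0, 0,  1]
A Jordan chain for λ = 1 of length 2:
v_1 = (0, 0, 1, 0, 0)ᵀ
v_2 = (0, 0, 0, 1, 0)ᵀ

Let N = A − (1)·I. We want v_2 with N^2 v_2 = 0 but N^1 v_2 ≠ 0; then v_{j-1} := N · v_j for j = 2, …, 2.

Pick v_2 = (0, 0, 0, 1, 0)ᵀ.
Then v_1 = N · v_2 = (0, 0, 1, 0, 0)ᵀ.

Sanity check: (A − (1)·I) v_1 = (0, 0, 0, 0, 0)ᵀ = 0. ✓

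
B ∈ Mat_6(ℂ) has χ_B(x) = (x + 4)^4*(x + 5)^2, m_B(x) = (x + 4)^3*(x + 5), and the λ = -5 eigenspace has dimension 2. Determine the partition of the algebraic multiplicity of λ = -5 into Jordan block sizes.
Block sizes for λ = -5: [1, 1]

Step 1 — from the characteristic polynomial, algebraic multiplicity of λ = -5 is 2. From dim ker(B − (-5)·I) = 2, there are exactly 2 Jordan blocks for λ = -5.
Step 2 — from the minimal polynomial, the factor (x + 5) tells us the largest block for λ = -5 has size 1.
Step 3 — with total size 2, 2 blocks, and largest block 1, the block sizes (in nonincreasing order) are [1, 1].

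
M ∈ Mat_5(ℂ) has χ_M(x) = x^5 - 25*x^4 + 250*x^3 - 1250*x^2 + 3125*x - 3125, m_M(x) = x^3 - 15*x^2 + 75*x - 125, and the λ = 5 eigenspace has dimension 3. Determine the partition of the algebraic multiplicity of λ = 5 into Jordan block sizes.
Block sizes for λ = 5: [3, 1, 1]

Step 1 — from the characteristic polynomial, algebraic multiplicity of λ = 5 is 5. From dim ker(M − (5)·I) = 3, there are exactly 3 Jordan blocks for λ = 5.
Step 2 — from the minimal polynomial, the factor (x − 5)^3 tells us the largest block for λ = 5 has size 3.
Step 3 — with total size 5, 3 blocks, and largest block 3, the block sizes (in nonincreasing order) are [3, 1, 1].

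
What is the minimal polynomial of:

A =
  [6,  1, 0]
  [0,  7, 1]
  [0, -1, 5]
x^3 - 18*x^2 + 108*x - 216

The characteristic polynomial is χ_A(x) = (x - 6)^3, so the eigenvalues are known. The minimal polynomial is
  m_A(x) = Π_λ (x − λ)^{k_λ}
where k_λ is the size of the *largest* Jordan block for λ (equivalently, the smallest k with (A − λI)^k v = 0 for every generalised eigenvector v of λ).

  λ = 6: largest Jordan block has size 3, contributing (x − 6)^3

So m_A(x) = (x - 6)^3 = x^3 - 18*x^2 + 108*x - 216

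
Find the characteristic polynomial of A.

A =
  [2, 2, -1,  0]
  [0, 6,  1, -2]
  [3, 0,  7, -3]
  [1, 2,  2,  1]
x^4 - 16*x^3 + 96*x^2 - 256*x + 256

Expanding det(x·I − A) (e.g. by cofactor expansion or by noting that A is similar to its Jordan form J, which has the same characteristic polynomial as A) gives
  χ_A(x) = x^4 - 16*x^3 + 96*x^2 - 256*x + 256
which factors as (x - 4)^4. The eigenvalues (with algebraic multiplicities) are λ = 4 with multiplicity 4.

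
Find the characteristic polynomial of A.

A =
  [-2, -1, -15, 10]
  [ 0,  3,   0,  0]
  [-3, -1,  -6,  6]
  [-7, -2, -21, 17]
x^4 - 12*x^3 + 54*x^2 - 108*x + 81

Expanding det(x·I − A) (e.g. by cofactor expansion or by noting that A is similar to its Jordan form J, which has the same characteristic polynomial as A) gives
  χ_A(x) = x^4 - 12*x^3 + 54*x^2 - 108*x + 81
which factors as (x - 3)^4. The eigenvalues (with algebraic multiplicities) are λ = 3 with multiplicity 4.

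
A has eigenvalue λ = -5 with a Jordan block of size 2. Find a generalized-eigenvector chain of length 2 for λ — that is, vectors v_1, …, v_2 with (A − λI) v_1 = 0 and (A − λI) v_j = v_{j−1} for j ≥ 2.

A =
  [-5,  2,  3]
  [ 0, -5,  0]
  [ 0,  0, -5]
A Jordan chain for λ = -5 of length 2:
v_1 = (2, 0, 0)ᵀ
v_2 = (0, 1, 0)ᵀ

Let N = A − (-5)·I. We want v_2 with N^2 v_2 = 0 but N^1 v_2 ≠ 0; then v_{j-1} := N · v_j for j = 2, …, 2.

Pick v_2 = (0, 1, 0)ᵀ.
Then v_1 = N · v_2 = (2, 0, 0)ᵀ.

Sanity check: (A − (-5)·I) v_1 = (0, 0, 0)ᵀ = 0. ✓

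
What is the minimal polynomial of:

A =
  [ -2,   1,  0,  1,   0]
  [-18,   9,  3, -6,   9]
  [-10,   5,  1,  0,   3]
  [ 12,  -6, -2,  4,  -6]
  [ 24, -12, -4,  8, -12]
x^3

The characteristic polynomial is χ_A(x) = x^5, so the eigenvalues are known. The minimal polynomial is
  m_A(x) = Π_λ (x − λ)^{k_λ}
where k_λ is the size of the *largest* Jordan block for λ (equivalently, the smallest k with (A − λI)^k v = 0 for every generalised eigenvector v of λ).

  λ = 0: largest Jordan block has size 3, contributing (x − 0)^3

So m_A(x) = x^3 = x^3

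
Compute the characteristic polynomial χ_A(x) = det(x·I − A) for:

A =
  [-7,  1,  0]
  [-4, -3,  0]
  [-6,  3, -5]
x^3 + 15*x^2 + 75*x + 125

Expanding det(x·I − A) (e.g. by cofactor expansion or by noting that A is similar to its Jordan form J, which has the same characteristic polynomial as A) gives
  χ_A(x) = x^3 + 15*x^2 + 75*x + 125
which factors as (x + 5)^3. The eigenvalues (with algebraic multiplicities) are λ = -5 with multiplicity 3.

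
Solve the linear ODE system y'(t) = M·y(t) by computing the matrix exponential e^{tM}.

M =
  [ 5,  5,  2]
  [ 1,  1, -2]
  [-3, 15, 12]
e^{tM} =
  [-t*exp(6*t) + exp(6*t), 5*t*exp(6*t), 2*t*exp(6*t)]
  [t*exp(6*t), -5*t*exp(6*t) + exp(6*t), -2*t*exp(6*t)]
  [-3*t*exp(6*t), 15*t*exp(6*t), 6*t*exp(6*t) + exp(6*t)]

Strategy: write M = P · J · P⁻¹ where J is a Jordan canonical form, so e^{tM} = P · e^{tJ} · P⁻¹, and e^{tJ} can be computed block-by-block.

M has Jordan form
J =
  [6, 1, 0]
  [0, 6, 0]
  [0, 0, 6]
(up to reordering of blocks).

Per-block formulas:
  For a 1×1 block at λ = 6: exp(t · [6]) = [e^(6t)].
  For a 2×2 Jordan block J_2(6): exp(t · J_2(6)) = e^(6t)·(I + t·N), where N is the 2×2 nilpotent shift.

After assembling e^{tJ} and conjugating by P, we get:

e^{tM} =
  [-t*exp(6*t) + exp(6*t), 5*t*exp(6*t), 2*t*exp(6*t)]
  [t*exp(6*t), -5*t*exp(6*t) + exp(6*t), -2*t*exp(6*t)]
  [-3*t*exp(6*t), 15*t*exp(6*t), 6*t*exp(6*t) + exp(6*t)]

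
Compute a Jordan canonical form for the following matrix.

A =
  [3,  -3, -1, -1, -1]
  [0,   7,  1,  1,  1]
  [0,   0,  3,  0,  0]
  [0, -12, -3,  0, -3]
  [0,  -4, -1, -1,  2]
J_3(3) ⊕ J_1(3) ⊕ J_1(3)

The characteristic polynomial is
  det(x·I − A) = x^5 - 15*x^4 + 90*x^3 - 270*x^2 + 405*x - 243 = (x - 3)^5

Eigenvalues and multiplicities (the geometric multiplicity of λ is n − rank(A − λI), which equals the number of Jordan blocks for λ):
  λ = 3: algebraic multiplicity = 5, geometric multiplicity = 3

Determining the block sizes for each eigenvalue:
  λ = 3: with am = 5 and gm = 3, the partition is not yet determined (e.g. several partitions of 5 into 3 parts exist). Let N = A − (3)·I. Computing rank(N^1) = 2, rank(N^2) = 1, rank(N^3) = 0; the number of blocks of size ≥ j is rank(N^{j−1}) − rank(N^j), giving [3, 1, 1]. So we have 1 block(s) of size 3, 2 block(s) of size 1 → block sizes [3, 1, 1]

Assembling the blocks gives a Jordan form
J =
  [3, 1, 0, 0, 0]
  [0, 3, 1, 0, 0]
  [0, 0, 3, 0, 0]
  [0, 0, 0, 3, 0]
  [0, 0, 0, 0, 3]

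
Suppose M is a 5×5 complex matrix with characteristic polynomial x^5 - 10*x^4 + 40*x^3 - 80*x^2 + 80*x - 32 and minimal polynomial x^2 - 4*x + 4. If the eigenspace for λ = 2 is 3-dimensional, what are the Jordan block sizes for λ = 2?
Block sizes for λ = 2: [2, 2, 1]

Step 1 — from the characteristic polynomial, algebraic multiplicity of λ = 2 is 5. From dim ker(M − (2)·I) = 3, there are exactly 3 Jordan blocks for λ = 2.
Step 2 — from the minimal polynomial, the factor (x − 2)^2 tells us the largest block for λ = 2 has size 2.
Step 3 — with total size 5, 3 blocks, and largest block 2, the block sizes (in nonincreasing order) are [2, 2, 1].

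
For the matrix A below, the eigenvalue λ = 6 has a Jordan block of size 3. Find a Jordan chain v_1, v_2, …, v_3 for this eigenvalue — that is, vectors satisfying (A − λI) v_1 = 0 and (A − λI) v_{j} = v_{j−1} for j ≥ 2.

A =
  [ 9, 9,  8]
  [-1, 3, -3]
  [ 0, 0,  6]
A Jordan chain for λ = 6 of length 3:
v_1 = (-3, 1, 0)ᵀ
v_2 = (8, -3, 0)ᵀ
v_3 = (0, 0, 1)ᵀ

Let N = A − (6)·I. We want v_3 with N^3 v_3 = 0 but N^2 v_3 ≠ 0; then v_{j-1} := N · v_j for j = 3, …, 2.

Pick v_3 = (0, 0, 1)ᵀ.
Then v_2 = N · v_3 = (8, -3, 0)ᵀ.
Then v_1 = N · v_2 = (-3, 1, 0)ᵀ.

Sanity check: (A − (6)·I) v_1 = (0, 0, 0)ᵀ = 0. ✓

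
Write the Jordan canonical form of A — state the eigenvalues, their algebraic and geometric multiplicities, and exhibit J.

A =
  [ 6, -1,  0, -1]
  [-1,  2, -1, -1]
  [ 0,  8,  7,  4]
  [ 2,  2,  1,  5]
J_2(5) ⊕ J_2(5)

The characteristic polynomial is
  det(x·I − A) = x^4 - 20*x^3 + 150*x^2 - 500*x + 625 = (x - 5)^4

Eigenvalues and multiplicities (the geometric multiplicity of λ is n − rank(A − λI), which equals the number of Jordan blocks for λ):
  λ = 5: algebraic multiplicity = 4, geometric multiplicity = 2

Determining the block sizes for each eigenvalue:
  λ = 5: with am = 4 and gm = 2, the partition is not yet determined (e.g. several partitions of 4 into 2 parts exist). Let N = A − (5)·I. Computing rank(N^1) = 2, rank(N^2) = 0; the number of blocks of size ≥ j is rank(N^{j−1}) − rank(N^j), giving [2, 2]. So we have 2 block(s) of size 2 → block sizes [2, 2]

Assembling the blocks gives a Jordan form
J =
  [5, 1, 0, 0]
  [0, 5, 0, 0]
  [0, 0, 5, 1]
  [0, 0, 0, 5]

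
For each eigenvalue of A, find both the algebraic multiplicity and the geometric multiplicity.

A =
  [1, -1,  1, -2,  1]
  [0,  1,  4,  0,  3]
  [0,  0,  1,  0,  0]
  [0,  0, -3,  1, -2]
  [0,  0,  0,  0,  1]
λ = 1: alg = 5, geom = 2

Step 1 — factor the characteristic polynomial to read off the algebraic multiplicities:
  χ_A(x) = (x - 1)^5

Step 2 — compute geometric multiplicities via the rank-nullity identity g(λ) = n − rank(A − λI):
  rank(A − (1)·I) = 3, so dim ker(A − (1)·I) = n − 3 = 2

Summary:
  λ = 1: algebraic multiplicity = 5, geometric multiplicity = 2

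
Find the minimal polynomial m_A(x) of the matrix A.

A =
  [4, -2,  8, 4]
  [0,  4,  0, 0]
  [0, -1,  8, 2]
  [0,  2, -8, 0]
x^2 - 8*x + 16

The characteristic polynomial is χ_A(x) = (x - 4)^4, so the eigenvalues are known. The minimal polynomial is
  m_A(x) = Π_λ (x − λ)^{k_λ}
where k_λ is the size of the *largest* Jordan block for λ (equivalently, the smallest k with (A − λI)^k v = 0 for every generalised eigenvector v of λ).

  λ = 4: largest Jordan block has size 2, contributing (x − 4)^2

So m_A(x) = (x - 4)^2 = x^2 - 8*x + 16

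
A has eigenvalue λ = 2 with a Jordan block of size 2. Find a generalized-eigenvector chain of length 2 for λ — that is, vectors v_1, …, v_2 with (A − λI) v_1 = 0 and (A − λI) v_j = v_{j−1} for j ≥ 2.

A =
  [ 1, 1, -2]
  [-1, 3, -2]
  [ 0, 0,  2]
A Jordan chain for λ = 2 of length 2:
v_1 = (-1, -1, 0)ᵀ
v_2 = (1, 0, 0)ᵀ

Let N = A − (2)·I. We want v_2 with N^2 v_2 = 0 but N^1 v_2 ≠ 0; then v_{j-1} := N · v_j for j = 2, …, 2.

Pick v_2 = (1, 0, 0)ᵀ.
Then v_1 = N · v_2 = (-1, -1, 0)ᵀ.

Sanity check: (A − (2)·I) v_1 = (0, 0, 0)ᵀ = 0. ✓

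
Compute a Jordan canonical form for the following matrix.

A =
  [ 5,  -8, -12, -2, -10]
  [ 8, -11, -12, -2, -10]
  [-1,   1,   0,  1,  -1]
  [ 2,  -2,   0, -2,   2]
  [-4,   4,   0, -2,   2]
J_1(-3) ⊕ J_1(-3) ⊕ J_2(0) ⊕ J_1(0)

The characteristic polynomial is
  det(x·I − A) = x^5 + 6*x^4 + 9*x^3 = x^3*(x + 3)^2

Eigenvalues and multiplicities (the geometric multiplicity of λ is n − rank(A − λI), which equals the number of Jordan blocks for λ):
  λ = -3: algebraic multiplicity = 2, geometric multiplicity = 2
  λ = 0: algebraic multiplicity = 3, geometric multiplicity = 2

Determining the block sizes for each eigenvalue:
  λ = -3: gm = am = 2, so every block has size 1 → block sizes [1, 1]
  λ = 0: 2 blocks summing to 3 forces exactly one block of size 2 and the rest size 1 → block sizes [2, 1]

Assembling the blocks gives a Jordan form
J =
  [-3,  0, 0, 0, 0]
  [ 0, -3, 0, 0, 0]
  [ 0,  0, 0, 1, 0]
  [ 0,  0, 0, 0, 0]
  [ 0,  0, 0, 0, 0]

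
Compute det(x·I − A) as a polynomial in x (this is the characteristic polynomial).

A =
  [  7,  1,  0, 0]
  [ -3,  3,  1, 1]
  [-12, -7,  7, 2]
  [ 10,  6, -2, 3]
x^4 - 20*x^3 + 150*x^2 - 500*x + 625

Expanding det(x·I − A) (e.g. by cofactor expansion or by noting that A is similar to its Jordan form J, which has the same characteristic polynomial as A) gives
  χ_A(x) = x^4 - 20*x^3 + 150*x^2 - 500*x + 625
which factors as (x - 5)^4. The eigenvalues (with algebraic multiplicities) are λ = 5 with multiplicity 4.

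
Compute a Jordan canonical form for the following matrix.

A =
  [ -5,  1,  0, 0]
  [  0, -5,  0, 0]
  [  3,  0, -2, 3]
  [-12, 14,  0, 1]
J_2(-5) ⊕ J_1(-2) ⊕ J_1(1)

The characteristic polynomial is
  det(x·I − A) = x^4 + 11*x^3 + 33*x^2 + 5*x - 50 = (x - 1)*(x + 2)*(x + 5)^2

Eigenvalues and multiplicities (the geometric multiplicity of λ is n − rank(A − λI), which equals the number of Jordan blocks for λ):
  λ = -5: algebraic multiplicity = 2, geometric multiplicity = 1
  λ = -2: algebraic multiplicity = 1, geometric multiplicity = 1
  λ = 1: algebraic multiplicity = 1, geometric multiplicity = 1

Determining the block sizes for each eigenvalue:
  λ = -5: one block (gm = 1), so the single block has size am = 2 → block sizes [2]
  λ = -2: one block (gm = 1), so the single block has size am = 1 → block sizes [1]
  λ = 1: one block (gm = 1), so the single block has size am = 1 → block sizes [1]

Assembling the blocks gives a Jordan form
J =
  [-5,  1,  0, 0]
  [ 0, -5,  0, 0]
  [ 0,  0, -2, 0]
  [ 0,  0,  0, 1]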